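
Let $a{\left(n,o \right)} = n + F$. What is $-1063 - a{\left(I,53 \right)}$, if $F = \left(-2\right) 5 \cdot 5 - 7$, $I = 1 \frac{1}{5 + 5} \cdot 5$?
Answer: $- \frac{2013}{2} \approx -1006.5$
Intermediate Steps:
$I = \frac{1}{2}$ ($I = 1 \cdot \frac{1}{10} \cdot 5 = \frac{1}{10} \cdot 5 = \frac{1}{2} \approx 0.5$)
$F = -57$ ($F = \left(-10\right) 5 - 7 = -50 - 7 = -57$)
$a{\left(n,o \right)} = -57 + n$ ($a{\left(n,o \right)} = n - 57 = -57 + n$)
$-1063 - a{\left(I,53 \right)} = -1063 - \left(-57 + \frac{1}{2}\right) = -1063 - - \frac{113}{2} = -1063 + \frac{113}{2} = - \frac{2013}{2}$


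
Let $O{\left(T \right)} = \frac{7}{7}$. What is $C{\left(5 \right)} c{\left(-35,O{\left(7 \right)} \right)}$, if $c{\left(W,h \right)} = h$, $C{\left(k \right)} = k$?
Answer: $5$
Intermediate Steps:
$O{\left(T \right)} = 1$ ($O{\left(T \right)} = 7 \cdot \frac{1}{7} = 1$)
$C{\left(5 \right)} c{\left(-35,O{\left(7 \right)} \right)} = 5 \cdot 1 = 5$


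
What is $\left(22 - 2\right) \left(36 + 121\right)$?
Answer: $3140$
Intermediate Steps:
$\left(22 - 2\right) \left(36 + 121\right) = \left(22 - 2\right) 157 = 20 \cdot 157 = 3140$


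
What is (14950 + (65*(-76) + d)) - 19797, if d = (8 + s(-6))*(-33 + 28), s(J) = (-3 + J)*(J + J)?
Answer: -10367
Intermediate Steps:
s(J) = 2*J*(-3 + J) (s(J) = (-3 + J)*(2*J) = 2*J*(-3 + J))
d = -580 (d = (8 + 2*(-6)*(-3 - 6))*(-33 + 28) = (8 + 2*(-6)*(-9))*(-5) = (8 + 108)*(-5) = 116*(-5) = -580)
(14950 + (65*(-76) + d)) - 19797 = (14950 + (65*(-76) - 580)) - 19797 = (14950 + (-4940 - 580)) - 19797 = (14950 - 5520) - 19797 = 9430 - 19797 = -10367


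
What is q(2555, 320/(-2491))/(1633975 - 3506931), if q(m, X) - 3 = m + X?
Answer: -3185829/2332766698 ≈ -0.0013657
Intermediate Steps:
q(m, X) = 3 + X + m (q(m, X) = 3 + (m + X) = 3 + (X + m) = 3 + X + m)
q(2555, 320/(-2491))/(1633975 - 3506931) = (3 + 320/(-2491) + 2555)/(1633975 - 3506931) = (3 + 320*(-1/2491) + 2555)/(-1872956) = (3 - 320/2491 + 2555)*(-1/1872956) = (6371658/2491)*(-1/1872956) = -3185829/2332766698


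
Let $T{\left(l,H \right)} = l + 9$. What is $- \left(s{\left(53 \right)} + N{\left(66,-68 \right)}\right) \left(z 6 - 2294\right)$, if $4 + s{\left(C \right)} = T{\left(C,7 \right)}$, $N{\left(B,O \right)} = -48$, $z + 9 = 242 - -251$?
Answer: $-6100$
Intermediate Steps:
$z = 484$ ($z = -9 + \left(242 - -251\right) = -9 + \left(242 + 251\right) = -9 + 493 = 484$)
$T{\left(l,H \right)} = 9 + l$
$s{\left(C \right)} = 5 + C$ ($s{\left(C \right)} = -4 + \left(9 + C\right) = 5 + C$)
$- \left(s{\left(53 \right)} + N{\left(66,-68 \right)}\right) \left(z 6 - 2294\right) = - \left(\left(5 + 53\right) - 48\right) \left(484 \cdot 6 - 2294\right) = - \left(58 - 48\right) \left(2904 - 2294\right) = - 10 \cdot 610 = \left(-1\right) 6100 = -6100$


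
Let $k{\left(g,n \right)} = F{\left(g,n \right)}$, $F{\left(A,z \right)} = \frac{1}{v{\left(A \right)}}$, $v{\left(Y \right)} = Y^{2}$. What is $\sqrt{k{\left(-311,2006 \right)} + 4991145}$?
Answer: $\frac{\sqrt{482748535546}}{311} \approx 2234.1$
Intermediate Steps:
$F{\left(A,z \right)} = \frac{1}{A^{2}}$
$k{\left(g,n \right)} = \frac{1}{g^{2}}$
$\sqrt{k{\left(-311,2006 \right)} + 4991145} = \sqrt{\frac{1}{96721} + 4991145} = \sqrt{\frac{482748535546}{96721}} = \frac{\sqrt{482748535546}}{311}$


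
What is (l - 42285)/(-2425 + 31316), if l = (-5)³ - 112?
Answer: -42522/28891 ≈ -1.4718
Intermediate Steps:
l = -237 (l = -125 - 112 = -237)
(l - 42285)/(-2425 + 31316) = (-237 - 42285)/(-2425 + 31316) = -42522/28891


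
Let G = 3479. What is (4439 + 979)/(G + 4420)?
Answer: 1806/2633 ≈ 0.68591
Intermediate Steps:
(4439 + 979)/(G + 4420) = (4439 + 979)/(3479 + 4420) = 5418/7899 = 5418*(1/7899) = 1806/2633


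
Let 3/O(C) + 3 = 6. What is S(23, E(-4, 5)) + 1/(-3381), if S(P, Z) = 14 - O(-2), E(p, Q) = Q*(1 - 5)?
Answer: 43952/3381 ≈ 13.000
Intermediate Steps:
O(C) = 1 (O(C) = 3/(-3 + 6) = 3/3 = 3*(1/3) = 1)
E(p, Q) = -4*Q (E(p, Q) = Q*(-4) = -4*Q)
S(P, Z) = 13 (S(P, Z) = 14 - 1*1 = 14 - 1 = 13)
S(23, E(-4, 5)) + 1/(-3381) = 13 + 1/(-3381) = 13 - 1/3381 = 43952/3381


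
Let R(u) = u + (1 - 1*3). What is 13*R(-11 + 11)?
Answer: -26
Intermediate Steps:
R(u) = -2 + u (R(u) = u + (1 - 3) = u - 2 = -2 + u)
13*R(-11 + 11) = 13*(-2 + (-11 + 11)) = 13*(-2 + 0) = 13*(-2) = -26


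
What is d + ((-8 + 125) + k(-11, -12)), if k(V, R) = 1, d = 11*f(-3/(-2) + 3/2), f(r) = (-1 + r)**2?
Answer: 162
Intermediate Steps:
d = 44 (d = 11*(-1 + (-3/(-2) + 3/2))**2 = 11*(-1 + (-3*(-1/2) + 3*(1/2)))**2 = 11*(-1 + (3/2 + 3/2))**2 = 11*(-1 + 3)**2 = 11*2**2 = 11*4 = 44)
d + ((-8 + 125) + k(-11, -12)) = 44 + ((-8 + 125) + 1) = 44 + (117 + 1) = 44 + 118 = 162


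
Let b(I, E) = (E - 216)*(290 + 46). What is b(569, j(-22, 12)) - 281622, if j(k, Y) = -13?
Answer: -358566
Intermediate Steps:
b(I, E) = -72576 + 336*E (b(I, E) = (-216 + E)*336 = -72576 + 336*E)
b(569, j(-22, 12)) - 281622 = (-72576 + 336*(-13)) - 281622 = (-72576 - 4368) - 281622 = -76944 - 281622 = -358566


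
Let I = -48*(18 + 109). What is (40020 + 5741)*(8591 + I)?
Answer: 114173695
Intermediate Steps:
I = -6096 (I = -48*127 = -6096)
(40020 + 5741)*(8591 + I) = (40020 + 5741)*(8591 - 6096) = 45761*2495 = 114173695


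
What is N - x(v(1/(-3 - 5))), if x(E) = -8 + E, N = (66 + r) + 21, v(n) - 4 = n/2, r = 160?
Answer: 4017/16 ≈ 251.06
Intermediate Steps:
v(n) = 4 + n/2
N = 247 (N = (66 + 160) + 21 = 226 + 21 = 247)
N - x(v(1/(-3 - 5))) = 247 - (-8 + (4 + 1/(2*(-3 - 5)))) = 247 - (-8 + (4 + (½)/(-8))) = 247 - (-8 + (4 + (½)*(-⅛))) = 247 - (-8 + (4 - 1/16)) = 247 - (-8 + 63/16) = 247 - 1*(-65/16) = 247 + 65/16 = 4017/16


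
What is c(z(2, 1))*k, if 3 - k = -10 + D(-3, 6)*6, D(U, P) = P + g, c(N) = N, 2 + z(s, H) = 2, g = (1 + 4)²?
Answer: 0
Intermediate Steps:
g = 25 (g = 5² = 25)
z(s, H) = 0 (z(s, H) = -2 + 2 = 0)
D(U, P) = 25 + P (D(U, P) = P + 25 = 25 + P)
k = -173 (k = 3 - (-10 + (25 + 6)*6) = 3 - (-10 + 31*6) = 3 - (-10 + 186) = 3 - 1*176 = 3 - 176 = -173)
c(z(2, 1))*k = 0*(-173) = 0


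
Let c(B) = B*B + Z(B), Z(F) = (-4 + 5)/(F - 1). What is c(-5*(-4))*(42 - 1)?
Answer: 311641/19 ≈ 16402.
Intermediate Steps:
Z(F) = 1/(-1 + F)
c(B) = B**2 + 1/(-1 + B) (c(B) = B*B + 1/(-1 + B) = B**2 + 1/(-1 + B))
c(-5*(-4))*(42 - 1) = ((1 + (-5*(-4))**2*(-1 - 5*(-4)))/(-1 - 5*(-4)))*(42 - 1) = ((1 + 20**2*(-1 + 20))/(-1 + 20))*41 = ((1 + 400*19)/19)*41 = ((1 + 7600)/19)*41 = ((1/19)*7601)*41 = (7601/19)*41 = 311641/19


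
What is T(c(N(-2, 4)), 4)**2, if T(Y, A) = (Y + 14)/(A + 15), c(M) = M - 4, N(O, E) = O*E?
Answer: 4/361 ≈ 0.011080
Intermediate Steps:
N(O, E) = E*O
c(M) = -4 + M
T(Y, A) = (14 + Y)/(15 + A)
T(c(N(-2, 4)), 4)**2 = ((14 + (-4 + 4*(-2)))/(15 + 4))**2 = ((14 + (-4 - 8))/19)**2 = ((14 - 12)/19)**2 = ((1/19)*2)**2 = (2/19)**2 = 4/361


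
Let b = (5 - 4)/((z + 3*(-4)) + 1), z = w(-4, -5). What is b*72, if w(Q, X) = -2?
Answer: -72/13 ≈ -5.5385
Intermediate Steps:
z = -2
b = -1/13 (b = (5 - 4)/((-2 + 3*(-4)) + 1) = 1/((-2 - 12) + 1) = 1/(-14 + 1) = 1/(-13) = 1*(-1/13) = -1/13 ≈ -0.076923)
b*72 = -1/13*72 = -72/13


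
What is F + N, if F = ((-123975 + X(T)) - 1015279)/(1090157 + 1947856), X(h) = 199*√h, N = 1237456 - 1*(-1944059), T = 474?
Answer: 9665482790441/3038013 + 199*√474/3038013 ≈ 3.1815e+6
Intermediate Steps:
N = 3181515 (N = 1237456 + 1944059 = 3181515)
F = -1139254/3038013 + 199*√474/3038013 (F = ((-123975 + 199*√474) - 1015279)/(1090157 + 1947856) = (-1139254 + 199*√474)/3038013 = (-1139254 + 199*√474)*(1/3038013) = -1139254/3038013 + 199*√474/3038013 ≈ -0.37357)
F + N = (-1139254/3038013 + 199*√474/3038013) + 3181515 = 9665482790441/3038013 + 199*√474/3038013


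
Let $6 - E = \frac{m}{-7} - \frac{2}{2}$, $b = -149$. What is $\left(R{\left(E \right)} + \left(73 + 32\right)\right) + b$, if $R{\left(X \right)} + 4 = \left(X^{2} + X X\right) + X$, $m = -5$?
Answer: $\frac{1828}{49} \approx 37.306$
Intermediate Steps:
$E = \frac{44}{7}$ ($E = 6 - \left(- \frac{5}{-7} - \frac{2}{2}\right) = 6 - \left(\left(-5\right) \left(- \frac{1}{7}\right) - 1\right) = 6 - \left(\frac{5}{7} - 1\right) = 6 - - \frac{2}{7} = 6 + \frac{2}{7} = \frac{44}{7} \approx 6.2857$)
$R{\left(X \right)} = -4 + X + 2 X^{2}$ ($R{\left(X \right)} = -4 + \left(\left(X^{2} + X X\right) + X\right) = -4 + \left(\left(X^{2} + X^{2}\right) + X\right) = -4 + \left(2 X^{2} + X\right) = -4 + \left(X + 2 X^{2}\right) = -4 + X + 2 X^{2}$)
$\left(R{\left(E \right)} + \left(73 + 32\right)\right) + b = \left(\left(-4 + \frac{44}{7} + 2 \left(\frac{44}{7}\right)^{2}\right) + \left(73 + 32\right)\right) - 149 = \left(\left(-4 + \frac{44}{7} + 2 \cdot \frac{1936}{49}\right) + 105\right) - 149 = \left(\left(-4 + \frac{44}{7} + \frac{3872}{49}\right) + 105\right) - 149 = \left(\frac{3984}{49} + 105\right) - 149 = \frac{9129}{49} - 149 = \frac{1828}{49}$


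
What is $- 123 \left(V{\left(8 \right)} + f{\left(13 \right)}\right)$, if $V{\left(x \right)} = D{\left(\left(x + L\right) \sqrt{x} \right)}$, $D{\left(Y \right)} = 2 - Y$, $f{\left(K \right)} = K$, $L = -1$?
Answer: $-1845 + 1722 \sqrt{2} \approx 590.28$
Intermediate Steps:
$V{\left(x \right)} = 2 - \sqrt{x} \left(-1 + x\right)$ ($V{\left(x \right)} = 2 - \left(x - 1\right) \sqrt{x} = 2 - \left(-1 + x\right) \sqrt{x} = 2 - \sqrt{x} \left(-1 + x\right)$)
$- 123 \left(V{\left(8 \right)} + f{\left(13 \right)}\right) = - 123 \left(\left(2 + \sqrt{8} \left(1 - 8\right)\right) + 13\right) = - 123 \left(\left(2 + 2 \sqrt{2} \left(1 - 8\right)\right) + 13\right) = - 123 \left(\left(2 + 2 \sqrt{2} \left(-7\right)\right) + 13\right) = - 123 \left(\left(2 - 14 \sqrt{2}\right) + 13\right) = - 123 \left(15 - 14 \sqrt{2}\right) = -1845 + 1722 \sqrt{2}$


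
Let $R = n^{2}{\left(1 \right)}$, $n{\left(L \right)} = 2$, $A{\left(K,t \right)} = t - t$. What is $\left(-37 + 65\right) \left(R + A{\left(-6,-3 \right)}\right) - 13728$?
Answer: $-13616$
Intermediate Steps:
$A{\left(K,t \right)} = 0$
$R = 4$ ($R = 2^{2} = 4$)
$\left(-37 + 65\right) \left(R + A{\left(-6,-3 \right)}\right) - 13728 = \left(-37 + 65\right) \left(4 + 0\right) - 13728 = 28 \cdot 4 - 13728 = 112 - 13728 = -13616$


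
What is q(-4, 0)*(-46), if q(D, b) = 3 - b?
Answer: -138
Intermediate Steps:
q(-4, 0)*(-46) = (3 - 1*0)*(-46) = (3 + 0)*(-46) = 3*(-46) = -138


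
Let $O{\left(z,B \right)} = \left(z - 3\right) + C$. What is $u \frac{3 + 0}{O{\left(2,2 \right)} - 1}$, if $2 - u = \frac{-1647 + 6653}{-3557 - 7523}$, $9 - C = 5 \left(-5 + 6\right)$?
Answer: $\frac{40749}{11080} \approx 3.6777$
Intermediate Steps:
$C = 4$ ($C = 9 - 5 \left(-5 + 6\right) = 9 - 5 \cdot 1 = 9 - 5 = 4$)
$u = \frac{13583}{5540}$ ($u = 2 - \frac{-1647 + 6653}{-3557 - 7523} = 2 - \frac{5006}{-11080} = 2 - 5006 \left(- \frac{1}{11080}\right) = 2 - - \frac{2503}{5540} = 2 + \frac{2503}{5540} = \frac{13583}{5540} \approx 2.4518$)
$O{\left(z,B \right)} = 1 + z$ ($O{\left(z,B \right)} = \left(z - 3\right) + 4 = \left(-3 + z\right) + 4 = 1 + z$)
$u \frac{3 + 0}{O{\left(2,2 \right)} - 1} = \frac{13583 \frac{3 + 0}{\left(1 + 2\right) - 1}}{5540} = \frac{13583 \frac{3}{3 - 1}}{5540} = \frac{13583 \cdot \frac{3}{2}}{5540} = \frac{13583 \cdot 3 \cdot \frac{1}{2}}{5540} = \frac{13583}{5540} \cdot \frac{3}{2} = \frac{40749}{11080}$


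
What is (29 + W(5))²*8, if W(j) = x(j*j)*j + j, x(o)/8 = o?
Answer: 8553248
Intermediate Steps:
x(o) = 8*o
W(j) = j + 8*j³ (W(j) = (8*(j*j))*j + j = (8*j²)*j + j = 8*j³ + j = j + 8*j³)
(29 + W(5))²*8 = (29 + (5 + 8*5³))²*8 = (29 + (5 + 8*125))²*8 = (29 + (5 + 1000))²*8 = (29 + 1005)²*8 = 1034²*8 = 1069156*8 = 8553248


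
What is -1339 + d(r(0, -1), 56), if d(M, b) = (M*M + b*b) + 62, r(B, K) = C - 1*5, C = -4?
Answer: 1940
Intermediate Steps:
r(B, K) = -9 (r(B, K) = -4 - 1*5 = -4 - 5 = -9)
d(M, b) = 62 + M² + b² (d(M, b) = (M² + b²) + 62 = 62 + M² + b²)
-1339 + d(r(0, -1), 56) = -1339 + (62 + (-9)² + 56²) = -1339 + (62 + 81 + 3136) = -1339 + 3279 = 1940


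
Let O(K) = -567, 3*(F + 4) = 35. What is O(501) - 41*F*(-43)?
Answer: 38848/3 ≈ 12949.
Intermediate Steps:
F = 23/3 (F = -4 + (1/3)*35 = -4 + 35/3 = 23/3 ≈ 7.6667)
O(501) - 41*F*(-43) = -567 - 41*23/3*(-43) = -567 - 943/3*(-43) = -567 + 40549/3 = 38848/3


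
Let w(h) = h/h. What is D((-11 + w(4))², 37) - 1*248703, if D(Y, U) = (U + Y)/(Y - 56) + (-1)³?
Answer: -10942839/44 ≈ -2.4870e+5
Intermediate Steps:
w(h) = 1
D(Y, U) = -1 + (U + Y)/(-56 + Y) (D(Y, U) = (U + Y)/(-56 + Y) - 1 = -1 + (U + Y)/(-56 + Y))
D((-11 + w(4))², 37) - 1*248703 = (56 + 37)/(-56 + (-11 + 1)²) - 1*248703 = 93/(-56 + (-10)²) - 248703 = 93/(-56 + 100) - 248703 = 93/44 - 248703 = -10942839/44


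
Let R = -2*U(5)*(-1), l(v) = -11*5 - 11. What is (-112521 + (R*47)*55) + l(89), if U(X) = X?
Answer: -86737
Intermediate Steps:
l(v) = -66 (l(v) = -55 - 11 = -66)
R = 10 (R = -2*5*(-1) = -10*(-1) = 10)
(-112521 + (R*47)*55) + l(89) = (-112521 + (10*47)*55) - 66 = (-112521 + 470*55) - 66 = (-112521 + 25850) - 66 = -86671 - 66 = -86737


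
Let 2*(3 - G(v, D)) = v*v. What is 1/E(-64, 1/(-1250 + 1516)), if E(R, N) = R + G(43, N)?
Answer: -2/1971 ≈ -0.0010147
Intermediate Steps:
G(v, D) = 3 - v**2/2 (G(v, D) = 3 - v*v/2 = 3 - v**2/2)
E(R, N) = -1843/2 + R (E(R, N) = R + (3 - 1/2*43**2) = R + (3 - 1/2*1849) = R + (3 - 1849/2) = R - 1843/2 = -1843/2 + R)
1/E(-64, 1/(-1250 + 1516)) = 1/(-1843/2 - 64) = 1/(-1971/2) = -2/1971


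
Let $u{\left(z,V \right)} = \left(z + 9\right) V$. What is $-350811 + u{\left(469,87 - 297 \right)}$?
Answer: $-451191$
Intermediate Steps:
$u{\left(z,V \right)} = V \left(9 + z\right)$ ($u{\left(z,V \right)} = \left(9 + z\right) V = V \left(9 + z\right)$)
$-350811 + u{\left(469,87 - 297 \right)} = -350811 + \left(87 - 297\right) \left(9 + 469\right) = -350811 - 100380 = -451191$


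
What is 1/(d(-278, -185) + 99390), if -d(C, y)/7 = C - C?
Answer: 1/99390 ≈ 1.0061e-5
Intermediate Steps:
d(C, y) = 0 (d(C, y) = -7*(C - C) = -7*0 = 0)
1/(d(-278, -185) + 99390) = 1/(0 + 99390) = 1/99390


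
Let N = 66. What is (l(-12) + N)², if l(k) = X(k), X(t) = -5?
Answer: 3721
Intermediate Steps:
l(k) = -5
(l(-12) + N)² = (-5 + 66)² = 61² = 3721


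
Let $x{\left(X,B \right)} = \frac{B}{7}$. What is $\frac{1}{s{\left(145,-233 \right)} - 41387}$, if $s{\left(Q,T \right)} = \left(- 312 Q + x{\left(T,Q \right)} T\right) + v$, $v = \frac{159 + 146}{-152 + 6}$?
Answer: $- \frac{1022}{93467539} \approx -1.0934 \cdot 10^{-5}$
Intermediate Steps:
$x{\left(X,B \right)} = \frac{B}{7}$ ($x{\left(X,B \right)} = B \frac{1}{7} = \frac{B}{7}$)
$v = - \frac{305}{146}$ ($v = \frac{305}{-146} = 305 \left(- \frac{1}{146}\right) = - \frac{305}{146} \approx -2.089$)
$s{\left(Q,T \right)} = - \frac{305}{146} - 312 Q + \frac{Q T}{7}$ ($s{\left(Q,T \right)} = \left(- 312 Q + \frac{Q}{7} T\right) - \frac{305}{146} = \left(- 312 Q + \frac{Q T}{7}\right) - \frac{305}{146} = - \frac{305}{146} - 312 Q + \frac{Q T}{7}$)
$\frac{1}{s{\left(145,-233 \right)} - 41387} = \frac{1}{\left(- \frac{305}{146} - 45240 + \frac{1}{7} \cdot 145 \left(-233\right)\right) - 41387} = \frac{1}{\left(- \frac{305}{146} - 45240 - \frac{33785}{7}\right) - 41387} = \frac{1}{- \frac{51170025}{1022} - 41387} = \frac{1}{- \frac{93467539}{1022}} = - \frac{1022}{93467539}$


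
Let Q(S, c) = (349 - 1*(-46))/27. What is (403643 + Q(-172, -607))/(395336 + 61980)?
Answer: 2724689/3086883 ≈ 0.88267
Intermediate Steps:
Q(S, c) = 395/27 (Q(S, c) = (349 + 46)*(1/27) = 395*(1/27) = 395/27)
(403643 + Q(-172, -607))/(395336 + 61980) = (403643 + 395/27)/(395336 + 61980) = (10898756/27)/457316 = (10898756/27)*(1/457316) = 2724689/3086883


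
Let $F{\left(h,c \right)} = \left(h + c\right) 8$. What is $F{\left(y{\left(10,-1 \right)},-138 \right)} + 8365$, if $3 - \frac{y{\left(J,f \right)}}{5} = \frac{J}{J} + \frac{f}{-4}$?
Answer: $7331$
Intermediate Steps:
$y{\left(J,f \right)} = 10 + \frac{5 f}{4}$ ($y{\left(J,f \right)} = 15 - 5 \left(\frac{J}{J} + \frac{f}{-4}\right) = 15 - 5 \left(1 + f \left(- \frac{1}{4}\right)\right) = 15 - 5 \left(1 - \frac{f}{4}\right) = 15 + \left(-5 + \frac{5 f}{4}\right) = 10 + \frac{5 f}{4}$)
$F{\left(h,c \right)} = 8 c + 8 h$ ($F{\left(h,c \right)} = \left(c + h\right) 8 = 8 c + 8 h$)
$F{\left(y{\left(10,-1 \right)},-138 \right)} + 8365 = \left(8 \left(-138\right) + 8 \left(10 + \frac{5}{4} \left(-1\right)\right)\right) + 8365 = \left(-1104 + 8 \left(10 - \frac{5}{4}\right)\right) + 8365 = \left(-1104 + 8 \cdot \frac{35}{4}\right) + 8365 = \left(-1104 + 70\right) + 8365 = -1034 + 8365 = 7331$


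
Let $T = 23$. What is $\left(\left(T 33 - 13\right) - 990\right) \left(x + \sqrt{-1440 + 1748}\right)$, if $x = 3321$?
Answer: $-810324 - 488 \sqrt{77} \approx -8.1461 \cdot 10^{5}$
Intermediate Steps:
$\left(\left(T 33 - 13\right) - 990\right) \left(x + \sqrt{-1440 + 1748}\right) = \left(\left(23 \cdot 33 - 13\right) - 990\right) \left(3321 + \sqrt{-1440 + 1748}\right) = \left(\left(759 - 13\right) - 990\right) \left(3321 + \sqrt{308}\right) = \left(746 - 990\right) \left(3321 + 2 \sqrt{77}\right) = - 244 \left(3321 + 2 \sqrt{77}\right) = -810324 - 488 \sqrt{77}$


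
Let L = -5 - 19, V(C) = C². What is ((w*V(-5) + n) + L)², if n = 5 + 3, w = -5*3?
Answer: 152881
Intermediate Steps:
w = -15
n = 8
L = -24
((w*V(-5) + n) + L)² = ((-15*(-5)² + 8) - 24)² = ((-15*25 + 8) - 24)² = ((-375 + 8) - 24)² = (-367 - 24)² = (-391)² = 152881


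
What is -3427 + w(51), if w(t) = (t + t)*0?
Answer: -3427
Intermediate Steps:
w(t) = 0 (w(t) = (2*t)*0 = 0)
-3427 + w(51) = -3427 + 0 = -3427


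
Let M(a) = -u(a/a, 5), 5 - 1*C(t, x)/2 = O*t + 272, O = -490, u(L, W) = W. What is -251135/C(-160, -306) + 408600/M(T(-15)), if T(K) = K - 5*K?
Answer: -12857083345/157334 ≈ -81718.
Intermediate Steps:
C(t, x) = -534 + 980*t (C(t, x) = 10 - 2*(-490*t + 272) = 10 - 2*(272 - 490*t) = 10 + (-544 + 980*t) = -534 + 980*t)
T(K) = -4*K
M(a) = -5 (M(a) = -1*5 = -5)
-251135/C(-160, -306) + 408600/M(T(-15)) = -251135/(-534 + 980*(-160)) + 408600/(-5) = -251135/(-534 - 156800) + 408600*(-⅕) = -251135/(-157334) - 81720 = -251135*(-1/157334) - 81720 = 251135/157334 - 81720 = -12857083345/157334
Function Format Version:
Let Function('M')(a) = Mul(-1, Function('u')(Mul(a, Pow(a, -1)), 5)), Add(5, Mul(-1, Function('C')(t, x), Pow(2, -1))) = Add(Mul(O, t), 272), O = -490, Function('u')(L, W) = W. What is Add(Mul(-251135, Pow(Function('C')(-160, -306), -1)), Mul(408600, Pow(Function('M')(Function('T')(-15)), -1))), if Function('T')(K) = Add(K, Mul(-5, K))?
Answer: Rational(-12857083345, 157334) ≈ -81718.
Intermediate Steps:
Function('C')(t, x) = Add(-534, Mul(980, t)) (Function('C')(t, x) = Add(10, Mul(-2, Add(Mul(-490, t), 272))) = Add(10, Mul(-2, Add(272, Mul(-490, t)))) = Add(10, Add(-544, Mul(980, t))) = Add(-534, Mul(980, t)))
Function('T')(K) = Mul(-4, K)
Function('M')(a) = -5 (Function('M')(a) = Mul(-1, 5) = -5)
Add(Mul(-251135, Pow(Function('C')(-160, -306), -1)), Mul(408600, Pow(Function('M')(Function('T')(-15)), -1))) = Add(Mul(-251135, Pow(Add(-534, Mul(980, -160)), -1)), Mul(408600, Pow(-5, -1))) = Add(Mul(-251135, Pow(Add(-534, -156800), -1)), Mul(408600, Rational(-1, 5))) = Add(Mul(-251135, Pow(-157334, -1)), -81720) = Add(Mul(-251135, Rational(-1, 157334)), -81720) = Add(Rational(251135, 157334), -81720) = Rational(-12857083345, 157334)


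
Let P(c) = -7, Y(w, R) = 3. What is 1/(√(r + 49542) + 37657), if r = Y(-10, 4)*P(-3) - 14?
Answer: 37657/1418000142 - √49507/1418000142 ≈ 2.6400e-5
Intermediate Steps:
r = -35 (r = 3*(-7) - 14 = -21 - 14 = -35)
1/(√(r + 49542) + 37657) = 1/(√(-35 + 49542) + 37657) = 1/(√49507 + 37657) = 1/(37657 + √49507)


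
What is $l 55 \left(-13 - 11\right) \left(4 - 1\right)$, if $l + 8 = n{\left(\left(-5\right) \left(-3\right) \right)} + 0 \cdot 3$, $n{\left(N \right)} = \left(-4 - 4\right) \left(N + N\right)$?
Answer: $982080$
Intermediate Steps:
$n{\left(N \right)} = - 16 N$ ($n{\left(N \right)} = - 8 \cdot 2 N = - 16 N$)
$l = -248$ ($l = -8 + \left(- 16 \left(\left(-5\right) \left(-3\right)\right) + 0 \cdot 3\right) = -8 + \left(\left(-16\right) 15 + 0\right) = -8 + \left(-240 + 0\right) = -8 - 240 = -248$)
$l 55 \left(-13 - 11\right) \left(4 - 1\right) = \left(-248\right) 55 \left(-13 - 11\right) \left(4 - 1\right) = - 13640 \left(\left(-24\right) 3\right) = \left(-13640\right) \left(-72\right) = 982080$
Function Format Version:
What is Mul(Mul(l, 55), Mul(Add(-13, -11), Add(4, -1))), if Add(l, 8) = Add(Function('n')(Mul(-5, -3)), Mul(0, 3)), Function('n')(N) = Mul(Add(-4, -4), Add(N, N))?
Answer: 982080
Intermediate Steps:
Function('n')(N) = Mul(-16, N) (Function('n')(N) = Mul(-8, Mul(2, N)) = Mul(-16, N))
l = -248 (l = Add(-8, Add(Mul(-16, Mul(-5, -3)), Mul(0, 3))) = Add(-8, Add(Mul(-16, 15), 0)) = Add(-8, Add(-240, 0)) = Add(-8, -240) = -248)
Mul(Mul(l, 55), Mul(Add(-13, -11), Add(4, -1))) = Mul(Mul(-248, 55), Mul(Add(-13, -11), Add(4, -1))) = Mul(-13640, Mul(-24, 3)) = Mul(-13640, -72) = 982080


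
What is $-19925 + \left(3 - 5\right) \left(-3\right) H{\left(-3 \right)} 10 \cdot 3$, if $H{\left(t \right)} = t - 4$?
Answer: $-21185$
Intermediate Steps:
$H{\left(t \right)} = -4 + t$ ($H{\left(t \right)} = t - 4 = -4 + t$)
$-19925 + \left(3 - 5\right) \left(-3\right) H{\left(-3 \right)} 10 \cdot 3 = -19925 + \left(3 - 5\right) \left(-3\right) \left(-4 - 3\right) 10 \cdot 3 = -19925 + \left(3 - 5\right) \left(-3\right) \left(-7\right) 10 \cdot 3 = -19925 + \left(-2\right) \left(-3\right) \left(-7\right) 10 \cdot 3 = -19925 + 6 \left(-7\right) 10 \cdot 3 = -19925 + \left(-42\right) 10 \cdot 3 = -19925 - 1260 = -21185$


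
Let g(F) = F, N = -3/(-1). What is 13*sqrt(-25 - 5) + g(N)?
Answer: 3 + 13*I*sqrt(30) ≈ 3.0 + 71.204*I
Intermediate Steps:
N = 3 (N = -3*(-1) = 3)
13*sqrt(-25 - 5) + g(N) = 13*sqrt(-25 - 5) + 3 = 13*sqrt(-30) + 3 = 13*(I*sqrt(30)) + 3 = 13*I*sqrt(30) + 3 = 3 + 13*I*sqrt(30)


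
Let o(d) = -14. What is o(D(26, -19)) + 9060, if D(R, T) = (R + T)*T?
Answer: 9046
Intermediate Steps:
D(R, T) = T*(R + T)
o(D(26, -19)) + 9060 = -14 + 9060 = 9046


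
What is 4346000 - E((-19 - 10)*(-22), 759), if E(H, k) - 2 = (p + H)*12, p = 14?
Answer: 4338174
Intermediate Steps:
E(H, k) = 170 + 12*H (E(H, k) = 2 + (14 + H)*12 = 2 + (168 + 12*H) = 170 + 12*H)
4346000 - E((-19 - 10)*(-22), 759) = 4346000 - (170 + 12*((-19 - 10)*(-22))) = 4346000 - (170 + 12*(-29*(-22))) = 4346000 - (170 + 12*638) = 4346000 - (170 + 7656) = 4346000 - 1*7826 = 4346000 - 7826 = 4338174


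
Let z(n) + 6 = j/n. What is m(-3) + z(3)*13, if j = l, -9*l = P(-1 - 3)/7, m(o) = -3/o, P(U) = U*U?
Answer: -14761/189 ≈ -78.101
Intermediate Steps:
P(U) = U**2
l = -16/63 (l = -(-1 - 3)**2/(9*7) = -(-4)**2/(9*7) = -16/(9*7) = -1/9*16/7 = -16/63 ≈ -0.25397)
j = -16/63 ≈ -0.25397
z(n) = -6 - 16/(63*n)
m(-3) + z(3)*13 = -3/(-3) + (-6 - 16/63/3)*13 = -3*(-1/3) + (-6 - 16/63*1/3)*13 = 1 + (-6 - 16/189)*13 = 1 - 1150/189*13 = 1 - 14950/189 = -14761/189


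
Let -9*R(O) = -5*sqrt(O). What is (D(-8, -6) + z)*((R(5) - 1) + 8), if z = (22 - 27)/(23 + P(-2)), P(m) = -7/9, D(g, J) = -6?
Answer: -1743/40 - 83*sqrt(5)/24 ≈ -51.308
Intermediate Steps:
R(O) = 5*sqrt(O)/9 (R(O) = -(-5)*sqrt(O)/9 = 5*sqrt(O)/9)
P(m) = -7/9 (P(m) = -7*1/9 = -7/9)
z = -9/40 (z = (22 - 27)/(23 - 7/9) = -5/200/9 = -5*9/200 = -9/40 ≈ -0.22500)
(D(-8, -6) + z)*((R(5) - 1) + 8) = (-6 - 9/40)*((5*sqrt(5)/9 - 1) + 8) = -249*((-1 + 5*sqrt(5)/9) + 8)/40 = -249*(7 + 5*sqrt(5)/9)/40 = -1743/40 - 83*sqrt(5)/24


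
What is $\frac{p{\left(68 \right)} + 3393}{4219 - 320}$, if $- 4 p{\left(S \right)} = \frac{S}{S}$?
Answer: $\frac{13571}{15596} \approx 0.87016$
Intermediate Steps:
$p{\left(S \right)} = - \frac{1}{4}$ ($p{\left(S \right)} = - \frac{S \frac{1}{S}}{4} = \left(- \frac{1}{4}\right) 1 = - \frac{1}{4}$)
$\frac{p{\left(68 \right)} + 3393}{4219 - 320} = \frac{- \frac{1}{4} + 3393}{4219 - 320} = \frac{13571}{4 \cdot 3899} = \frac{13571}{4} \cdot \frac{1}{3899} = \frac{13571}{15596}$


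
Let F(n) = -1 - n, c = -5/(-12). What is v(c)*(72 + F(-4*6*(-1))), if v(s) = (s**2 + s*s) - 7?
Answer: -22513/72 ≈ -312.68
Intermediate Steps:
c = 5/12 (c = -5*(-1/12) = 5/12 ≈ 0.41667)
v(s) = -7 + 2*s**2 (v(s) = (s**2 + s**2) - 7 = 2*s**2 - 7 = -7 + 2*s**2)
v(c)*(72 + F(-4*6*(-1))) = (-7 + 2*(5/12)**2)*(72 + (-1 - (-4*6)*(-1))) = (-7 + 2*(25/144))*(72 + (-1 - (-24)*(-1))) = (-7 + 25/72)*(72 + (-1 - 1*24)) = -479*(72 + (-1 - 24))/72 = -479*(72 - 25)/72 = -479/72*47 = -22513/72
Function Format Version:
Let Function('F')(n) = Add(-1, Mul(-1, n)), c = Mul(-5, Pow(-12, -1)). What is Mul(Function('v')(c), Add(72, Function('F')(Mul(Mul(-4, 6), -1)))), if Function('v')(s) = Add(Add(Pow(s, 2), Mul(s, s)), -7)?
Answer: Rational(-22513, 72) ≈ -312.68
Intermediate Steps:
c = Rational(5, 12) (c = Mul(-5, Rational(-1, 12)) = Rational(5, 12) ≈ 0.41667)
Function('v')(s) = Add(-7, Mul(2, Pow(s, 2))) (Function('v')(s) = Add(Add(Pow(s, 2), Pow(s, 2)), -7) = Add(Mul(2, Pow(s, 2)), -7) = Add(-7, Mul(2, Pow(s, 2))))
Mul(Function('v')(c), Add(72, Function('F')(Mul(Mul(-4, 6), -1)))) = Mul(Add(-7, Mul(2, Pow(Rational(5, 12), 2))), Add(72, Add(-1, Mul(-1, Mul(Mul(-4, 6), -1))))) = Mul(Add(-7, Mul(2, Rational(25, 144))), Add(72, Add(-1, Mul(-1, Mul(-24, -1))))) = Mul(Add(-7, Rational(25, 72)), Add(72, Add(-1, Mul(-1, 24)))) = Mul(Rational(-479, 72), Add(72, Add(-1, -24))) = Mul(Rational(-479, 72), Add(72, -25)) = Mul(Rational(-479, 72), 47) = Rational(-22513, 72)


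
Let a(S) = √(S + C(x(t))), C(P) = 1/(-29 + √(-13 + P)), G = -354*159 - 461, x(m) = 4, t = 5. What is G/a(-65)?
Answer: -283735*√34/√(-55279 - 3*I) ≈ -0.19094 - 7036.8*I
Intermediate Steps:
G = -56747 (G = -56286 - 461 = -56747)
a(S) = √(S + (-29 - 3*I)/850) (a(S) = √(S + 1/(-29 + √(-13 + 4))) = √(S + 1/(-29 + √(-9))) = √(S + 1/(-29 + 3*I)) = √(S + (-29 - 3*I)/850))
G/a(-65) = -56747*170/√(-986 - 102*I + 28900*(-65)) = -56747*170/√(-986 - 102*I - 1878500) = -56747*170/√(-1879486 - 102*I) = -9646990/√(-1879486 - 102*I)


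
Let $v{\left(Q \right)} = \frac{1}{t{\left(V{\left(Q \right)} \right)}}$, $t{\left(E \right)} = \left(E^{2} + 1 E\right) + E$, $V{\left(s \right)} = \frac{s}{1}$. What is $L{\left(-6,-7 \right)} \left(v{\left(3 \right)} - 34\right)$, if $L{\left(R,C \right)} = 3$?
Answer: $- \frac{509}{5} \approx -101.8$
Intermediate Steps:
$V{\left(s \right)} = s$ ($V{\left(s \right)} = s 1 = s$)
$t{\left(E \right)} = E^{2} + 2 E$ ($t{\left(E \right)} = \left(E^{2} + E\right) + E = \left(E + E^{2}\right) + E = E^{2} + 2 E$)
$v{\left(Q \right)} = \frac{1}{Q \left(2 + Q\right)}$
$L{\left(-6,-7 \right)} \left(v{\left(3 \right)} - 34\right) = 3 \left(\frac{1}{3 \left(2 + 3\right)} - 34\right) = 3 \left(\frac{1}{3 \cdot 5} - 34\right) = 3 \left(\frac{1}{3} \cdot \frac{1}{5} - 34\right) = 3 \left(\frac{1}{15} - 34\right) = 3 \left(- \frac{509}{15}\right) = - \frac{509}{5}$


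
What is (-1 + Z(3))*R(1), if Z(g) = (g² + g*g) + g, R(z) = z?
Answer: 20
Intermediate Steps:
Z(g) = g + 2*g² (Z(g) = (g² + g²) + g = 2*g² + g = g + 2*g²)
(-1 + Z(3))*R(1) = (-1 + 3*(1 + 2*3))*1 = (-1 + 3*(1 + 6))*1 = (-1 + 3*7)*1 = (-1 + 21)*1 = 20*1 = 20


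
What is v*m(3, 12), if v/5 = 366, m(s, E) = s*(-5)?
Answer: -27450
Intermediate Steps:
m(s, E) = -5*s
v = 1830 (v = 5*366 = 1830)
v*m(3, 12) = 1830*(-5*3) = 1830*(-15) = -27450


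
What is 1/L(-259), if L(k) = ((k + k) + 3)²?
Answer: 1/265225 ≈ 3.7704e-6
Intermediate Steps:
L(k) = (3 + 2*k)² (L(k) = (2*k + 3)² = (3 + 2*k)²)
1/L(-259) = 1/((3 + 2*(-259))²) = 1/((3 - 518)²) = 1/((-515)²) = 1/265225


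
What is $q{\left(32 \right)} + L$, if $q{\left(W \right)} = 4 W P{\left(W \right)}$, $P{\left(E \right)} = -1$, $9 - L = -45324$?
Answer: $45205$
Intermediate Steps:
$L = 45333$ ($L = 9 - -45324 = 9 + 45324 = 45333$)
$q{\left(W \right)} = - 4 W$ ($q{\left(W \right)} = 4 W \left(-1\right) = - 4 W$)
$q{\left(32 \right)} + L = \left(-4\right) 32 + 45333 = -128 + 45333 = 45205$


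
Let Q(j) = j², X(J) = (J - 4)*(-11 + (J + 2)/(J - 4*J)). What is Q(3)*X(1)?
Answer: 324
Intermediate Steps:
X(J) = (-11 - (2 + J)/(3*J))*(-4 + J) (X(J) = (-4 + J)*(-11 + (2 + J)/((-3*J))) = (-4 + J)*(-11 + (2 + J)*(-1/(3*J))) = (-4 + J)*(-11 - (2 + J)/(3*J)) = (-11 - (2 + J)/(3*J))*(-4 + J))
Q(3)*X(1) = 3²*((⅔)*(4 - 1*1*(-67 + 17*1))/1) = 9*((⅔)*1*(4 - 1*1*(-67 + 17))) = 9*((⅔)*1*(4 - 1*1*(-50))) = 9*((⅔)*1*(4 + 50)) = 9*((⅔)*1*54) = 9*36 = 324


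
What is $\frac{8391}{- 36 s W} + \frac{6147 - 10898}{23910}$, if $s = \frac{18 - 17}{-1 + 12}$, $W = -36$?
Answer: $\frac{122264423}{1721520} \approx 71.021$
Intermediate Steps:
$s = \frac{1}{11}$ ($s = 1 \cdot \frac{1}{11} = \frac{1}{11} \approx 0.090909$)
$\frac{8391}{- 36 s W} + \frac{6147 - 10898}{23910} = \frac{8391}{\left(-36\right) \frac{1}{11} \left(-36\right)} + \frac{6147 - 10898}{23910} = \frac{8391}{\left(- \frac{36}{11}\right) \left(-36\right)} - \frac{4751}{23910} = \frac{8391}{\frac{1296}{11}} - \frac{4751}{23910} = 8391 \cdot \frac{11}{1296} - \frac{4751}{23910} = \frac{30767}{432} - \frac{4751}{23910} = \frac{122264423}{1721520}$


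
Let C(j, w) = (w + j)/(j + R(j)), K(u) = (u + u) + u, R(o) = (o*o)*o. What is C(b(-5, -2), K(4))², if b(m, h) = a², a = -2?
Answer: 16/289 ≈ 0.055363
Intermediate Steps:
R(o) = o³ (R(o) = o²*o = o³)
b(m, h) = 4 (b(m, h) = (-2)² = 4)
K(u) = 3*u (K(u) = 2*u + u = 3*u)
C(j, w) = (j + w)/(j + j³) (C(j, w) = (w + j)/(j + j³) = (j + w)/(j + j³))
C(b(-5, -2), K(4))² = ((4 + 3*4)/(4 + 4³))² = ((4 + 12)/(4 + 64))² = (16/68)² = ((1/68)*16)² = (4/17)² = 16/289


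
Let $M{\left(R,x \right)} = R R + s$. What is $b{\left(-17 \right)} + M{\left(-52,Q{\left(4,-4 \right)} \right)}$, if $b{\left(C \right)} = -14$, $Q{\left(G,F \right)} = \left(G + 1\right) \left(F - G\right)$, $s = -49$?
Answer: $2641$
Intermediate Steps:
$Q{\left(G,F \right)} = \left(1 + G\right) \left(F - G\right)$
$M{\left(R,x \right)} = -49 + R^{2}$ ($M{\left(R,x \right)} = R R - 49 = R^{2} - 49 = -49 + R^{2}$)
$b{\left(-17 \right)} + M{\left(-52,Q{\left(4,-4 \right)} \right)} = -14 - \left(49 - \left(-52\right)^{2}\right) = -14 + \left(-49 + 2704\right) = -14 + 2655 = 2641$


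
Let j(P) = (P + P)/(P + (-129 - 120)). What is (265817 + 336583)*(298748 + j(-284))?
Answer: 95922111004800/533 ≈ 1.7997e+11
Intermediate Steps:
j(P) = 2*P/(-249 + P) (j(P) = (2*P)/(P - 249) = (2*P)/(-249 + P) = 2*P/(-249 + P))
(265817 + 336583)*(298748 + j(-284)) = (265817 + 336583)*(298748 + 2*(-284)/(-249 - 284)) = 602400*(298748 + 2*(-284)/(-533)) = 602400*(298748 + 2*(-284)*(-1/533)) = 602400*(298748 + 568/533) = 602400*(159233252/533) = 95922111004800/533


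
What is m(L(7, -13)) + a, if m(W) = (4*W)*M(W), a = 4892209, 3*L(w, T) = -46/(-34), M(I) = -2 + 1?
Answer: 249502567/51 ≈ 4.8922e+6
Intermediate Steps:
M(I) = -1
L(w, T) = 23/51 (L(w, T) = (-46/(-34))/3 = (-46*(-1/34))/3 = (⅓)*(23/17) = 23/51)
m(W) = -4*W (m(W) = (4*W)*(-1) = -4*W)
m(L(7, -13)) + a = -4*23/51 + 4892209 = -92/51 + 4892209 = 249502567/51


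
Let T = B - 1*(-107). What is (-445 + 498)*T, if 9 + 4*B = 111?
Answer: 14045/2 ≈ 7022.5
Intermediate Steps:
B = 51/2 (B = -9/4 + (¼)*111 = -9/4 + 111/4 = 51/2 ≈ 25.500)
T = 265/2 (T = 51/2 - 1*(-107) = 51/2 + 107 = 265/2 ≈ 132.50)
(-445 + 498)*T = (-445 + 498)*(265/2) = 53*(265/2) = 14045/2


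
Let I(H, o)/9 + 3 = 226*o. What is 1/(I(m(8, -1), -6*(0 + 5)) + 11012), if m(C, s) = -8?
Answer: -1/50035 ≈ -1.9986e-5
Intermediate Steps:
I(H, o) = -27 + 2034*o (I(H, o) = -27 + 9*(226*o) = -27 + 2034*o)
1/(I(m(8, -1), -6*(0 + 5)) + 11012) = 1/((-27 + 2034*(-6*(0 + 5))) + 11012) = 1/((-27 + 2034*(-6*5)) + 11012) = 1/((-27 + 2034*(-30)) + 11012) = 1/((-27 - 61020) + 11012) = 1/(-61047 + 11012) = 1/(-50035) = -1/50035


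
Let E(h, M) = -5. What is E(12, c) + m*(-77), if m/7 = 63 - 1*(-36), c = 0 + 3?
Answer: -53366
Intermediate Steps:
c = 3
m = 693 (m = 7*(63 - 1*(-36)) = 7*(63 + 36) = 7*99 = 693)
E(12, c) + m*(-77) = -5 + 693*(-77) = -5 - 53361 = -53366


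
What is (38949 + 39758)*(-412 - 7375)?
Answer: -612891409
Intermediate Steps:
(38949 + 39758)*(-412 - 7375) = 78707*(-7787) = -612891409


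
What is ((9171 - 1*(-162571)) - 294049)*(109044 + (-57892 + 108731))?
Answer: -19554810081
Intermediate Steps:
((9171 - 1*(-162571)) - 294049)*(109044 + (-57892 + 108731)) = ((9171 + 162571) - 294049)*(109044 + 50839) = (171742 - 294049)*159883 = -122307*159883 = -19554810081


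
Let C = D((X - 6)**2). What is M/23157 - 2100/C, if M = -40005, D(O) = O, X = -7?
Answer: -6154505/434837 ≈ -14.154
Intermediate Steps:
C = 169 (C = (-7 - 6)**2 = (-13)**2 = 169)
M/23157 - 2100/C = -40005/23157 - 2100/169 = -40005*1/23157 - 2100*1/169 = -4445/2573 - 2100/169 = -6154505/434837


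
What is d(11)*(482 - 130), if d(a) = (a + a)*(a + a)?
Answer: 170368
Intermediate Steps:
d(a) = 4*a² (d(a) = (2*a)*(2*a) = 4*a²)
d(11)*(482 - 130) = (4*11²)*(482 - 130) = (4*121)*352 = 484*352 = 170368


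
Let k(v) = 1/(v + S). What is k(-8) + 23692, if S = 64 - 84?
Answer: 663375/28 ≈ 23692.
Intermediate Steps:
S = -20
k(v) = 1/(-20 + v) (k(v) = 1/(v - 20) = 1/(-20 + v))
k(-8) + 23692 = 1/(-20 - 8) + 23692 = 1/(-28) + 23692 = -1/28 + 23692 = 663375/28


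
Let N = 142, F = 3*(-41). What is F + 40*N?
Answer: 5557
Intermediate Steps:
F = -123
F + 40*N = -123 + 40*142 = -123 + 5680 = 5557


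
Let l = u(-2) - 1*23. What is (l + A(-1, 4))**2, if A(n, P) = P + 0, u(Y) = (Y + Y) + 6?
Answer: 289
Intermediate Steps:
u(Y) = 6 + 2*Y (u(Y) = 2*Y + 6 = 6 + 2*Y)
A(n, P) = P
l = -21 (l = (6 + 2*(-2)) - 1*23 = (6 - 4) - 23 = 2 - 23 = -21)
(l + A(-1, 4))**2 = (-21 + 4)**2 = (-17)**2 = 289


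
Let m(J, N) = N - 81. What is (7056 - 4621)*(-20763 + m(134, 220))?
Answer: -50219440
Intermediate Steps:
m(J, N) = -81 + N
(7056 - 4621)*(-20763 + m(134, 220)) = (7056 - 4621)*(-20763 + (-81 + 220)) = 2435*(-20763 + 139) = 2435*(-20624) = -50219440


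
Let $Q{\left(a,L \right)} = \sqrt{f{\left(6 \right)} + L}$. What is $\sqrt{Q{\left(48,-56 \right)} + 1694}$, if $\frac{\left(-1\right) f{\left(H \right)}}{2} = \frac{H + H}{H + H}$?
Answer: $\sqrt{1694 + i \sqrt{58}} \approx 41.158 + 0.09252 i$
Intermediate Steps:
$f{\left(H \right)} = -2$ ($f{\left(H \right)} = - 2 \frac{H + H}{H + H} = - 2 \frac{2 H}{2 H} = - 2 \cdot 2 H \frac{1}{2 H} = \left(-2\right) 1 = -2$)
$Q{\left(a,L \right)} = \sqrt{-2 + L}$
$\sqrt{Q{\left(48,-56 \right)} + 1694} = \sqrt{\sqrt{-2 - 56} + 1694} = \sqrt{\sqrt{-58} + 1694} = \sqrt{i \sqrt{58} + 1694} = \sqrt{1694 + i \sqrt{58}}$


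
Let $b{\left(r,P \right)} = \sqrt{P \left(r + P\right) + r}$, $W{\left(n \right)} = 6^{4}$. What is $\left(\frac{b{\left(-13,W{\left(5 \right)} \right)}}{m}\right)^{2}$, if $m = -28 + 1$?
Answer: $\frac{1662755}{729} \approx 2280.9$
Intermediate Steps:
$W{\left(n \right)} = 1296$
$b{\left(r,P \right)} = \sqrt{r + P \left(P + r\right)}$ ($b{\left(r,P \right)} = \sqrt{P \left(P + r\right) + r} = \sqrt{r + P \left(P + r\right)}$)
$m = -27$
$\left(\frac{b{\left(-13,W{\left(5 \right)} \right)}}{m}\right)^{2} = \left(\frac{\sqrt{-13 + 1296^{2} + 1296 \left(-13\right)}}{-27}\right)^{2} = \left(\sqrt{-13 + 1679616 - 16848} \left(- \frac{1}{27}\right)\right)^{2} = \left(\sqrt{1662755} \left(- \frac{1}{27}\right)\right)^{2} = \left(- \frac{\sqrt{1662755}}{27}\right)^{2} = \frac{1662755}{729}$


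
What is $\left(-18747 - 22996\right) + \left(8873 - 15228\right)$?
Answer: $-48098$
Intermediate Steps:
$\left(-18747 - 22996\right) + \left(8873 - 15228\right) = -41743 + \left(8873 - 15228\right) = -41743 - 6355 = -48098$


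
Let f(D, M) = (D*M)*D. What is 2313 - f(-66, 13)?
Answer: -54315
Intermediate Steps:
f(D, M) = M*D**2
2313 - f(-66, 13) = 2313 - 13*(-66)**2 = 2313 - 13*4356 = 2313 - 1*56628 = 2313 - 56628 = -54315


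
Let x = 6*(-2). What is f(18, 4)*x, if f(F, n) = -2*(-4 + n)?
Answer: 0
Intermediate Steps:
x = -12
f(F, n) = 8 - 2*n
f(18, 4)*x = (8 - 2*4)*(-12) = (8 - 8)*(-12) = 0*(-12) = 0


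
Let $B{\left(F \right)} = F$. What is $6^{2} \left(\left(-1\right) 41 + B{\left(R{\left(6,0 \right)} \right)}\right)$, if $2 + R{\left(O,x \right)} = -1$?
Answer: $-1584$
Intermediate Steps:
$R{\left(O,x \right)} = -3$ ($R{\left(O,x \right)} = -2 - 1 = -3$)
$6^{2} \left(\left(-1\right) 41 + B{\left(R{\left(6,0 \right)} \right)}\right) = 6^{2} \left(\left(-1\right) 41 - 3\right) = 36 \left(-41 - 3\right) = 36 \left(-44\right) = -1584$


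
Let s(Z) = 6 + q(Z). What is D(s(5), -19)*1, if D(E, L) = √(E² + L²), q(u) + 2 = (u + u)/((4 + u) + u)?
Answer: √18778/7 ≈ 19.576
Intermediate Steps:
q(u) = -2 + 2*u/(4 + 2*u) (q(u) = -2 + (u + u)/((4 + u) + u) = -2 + (2*u)/(4 + 2*u) = -2 + 2*u/(4 + 2*u))
s(Z) = 6 + (-4 - Z)/(2 + Z)
D(s(5), -19)*1 = √(((8 + 5*5)/(2 + 5))² + (-19)²)*1 = √(((8 + 25)/7)² + 361)*1 = √(((⅐)*33)² + 361)*1 = √((33/7)² + 361)*1 = √(1089/49 + 361)*1 = √(18778/49)*1 = (√18778/7)*1 = √18778/7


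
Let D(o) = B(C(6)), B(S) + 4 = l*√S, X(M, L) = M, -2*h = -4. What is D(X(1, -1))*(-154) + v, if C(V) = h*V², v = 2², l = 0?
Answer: 620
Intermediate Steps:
h = 2 (h = -½*(-4) = 2)
v = 4
C(V) = 2*V²
B(S) = -4 (B(S) = -4 + 0*√S = -4 + 0 = -4)
D(o) = -4
D(X(1, -1))*(-154) + v = -4*(-154) + 4 = 616 + 4 = 620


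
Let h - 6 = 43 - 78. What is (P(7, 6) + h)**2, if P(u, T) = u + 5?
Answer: 289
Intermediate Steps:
P(u, T) = 5 + u
h = -29 (h = 6 + (43 - 78) = 6 - 35 = -29)
(P(7, 6) + h)**2 = ((5 + 7) - 29)**2 = (12 - 29)**2 = (-17)**2 = 289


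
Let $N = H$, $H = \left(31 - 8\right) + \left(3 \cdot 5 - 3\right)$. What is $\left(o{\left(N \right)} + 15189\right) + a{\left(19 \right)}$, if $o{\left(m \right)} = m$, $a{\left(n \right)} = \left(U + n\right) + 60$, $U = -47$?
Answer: $15256$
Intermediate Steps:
$a{\left(n \right)} = 13 + n$ ($a{\left(n \right)} = \left(-47 + n\right) + 60 = 13 + n$)
$H = 35$ ($H = \left(31 - 8\right) + \left(15 - 3\right) = 23 + 12 = 35$)
$N = 35$
$\left(o{\left(N \right)} + 15189\right) + a{\left(19 \right)} = \left(35 + 15189\right) + \left(13 + 19\right) = 15224 + 32 = 15256$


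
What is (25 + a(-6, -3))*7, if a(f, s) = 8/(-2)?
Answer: 147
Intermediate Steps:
a(f, s) = -4 (a(f, s) = 8*(-½) = -4)
(25 + a(-6, -3))*7 = (25 - 4)*7 = 21*7 = 147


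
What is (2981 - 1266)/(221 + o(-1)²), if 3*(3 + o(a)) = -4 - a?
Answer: 1715/237 ≈ 7.2363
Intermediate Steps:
o(a) = -13/3 - a/3 (o(a) = -3 + (-4 - a)/3 = -3 + (-4/3 - a/3) = -13/3 - a/3)
(2981 - 1266)/(221 + o(-1)²) = (2981 - 1266)/(221 + (-13/3 - ⅓*(-1))²) = 1715/(221 + (-13/3 + ⅓)²) = 1715/(221 + (-4)²) = 1715/(221 + 16) = 1715/237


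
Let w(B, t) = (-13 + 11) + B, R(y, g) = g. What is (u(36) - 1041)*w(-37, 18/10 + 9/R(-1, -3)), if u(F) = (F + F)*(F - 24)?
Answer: 6903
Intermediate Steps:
w(B, t) = -2 + B
u(F) = 2*F*(-24 + F) (u(F) = (2*F)*(-24 + F) = 2*F*(-24 + F))
(u(36) - 1041)*w(-37, 18/10 + 9/R(-1, -3)) = (2*36*(-24 + 36) - 1041)*(-2 - 37) = (2*36*12 - 1041)*(-39) = (864 - 1041)*(-39) = -177*(-39) = 6903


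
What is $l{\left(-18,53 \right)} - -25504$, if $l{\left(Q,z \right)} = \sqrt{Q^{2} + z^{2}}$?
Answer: $25504 + \sqrt{3133} \approx 25560.0$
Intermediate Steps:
$l{\left(-18,53 \right)} - -25504 = \sqrt{\left(-18\right)^{2} + 53^{2}} - -25504 = \sqrt{324 + 2809} + 25504 = \sqrt{3133} + 25504 = 25504 + \sqrt{3133}$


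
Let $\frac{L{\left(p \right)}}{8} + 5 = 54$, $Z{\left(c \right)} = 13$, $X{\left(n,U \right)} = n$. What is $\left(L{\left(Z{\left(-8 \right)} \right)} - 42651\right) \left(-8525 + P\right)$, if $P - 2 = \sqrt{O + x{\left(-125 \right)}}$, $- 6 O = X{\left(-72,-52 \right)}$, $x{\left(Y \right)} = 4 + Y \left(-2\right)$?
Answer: $360173457 - 42259 \sqrt{266} \approx 3.5948 \cdot 10^{8}$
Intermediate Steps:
$x{\left(Y \right)} = 4 - 2 Y$
$O = 12$ ($O = \left(- \frac{1}{6}\right) \left(-72\right) = 12$)
$P = 2 + \sqrt{266}$ ($P = 2 + \sqrt{12 + \left(4 - -250\right)} = 2 + \sqrt{12 + \left(4 + 250\right)} = 2 + \sqrt{12 + 254} = 2 + \sqrt{266} \approx 18.31$)
$L{\left(p \right)} = 392$ ($L{\left(p \right)} = -40 + 8 \cdot 54 = -40 + 432 = 392$)
$\left(L{\left(Z{\left(-8 \right)} \right)} - 42651\right) \left(-8525 + P\right) = \left(392 - 42651\right) \left(-8525 + \left(2 + \sqrt{266}\right)\right) = - 42259 \left(-8523 + \sqrt{266}\right) = 360173457 - 42259 \sqrt{266}$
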